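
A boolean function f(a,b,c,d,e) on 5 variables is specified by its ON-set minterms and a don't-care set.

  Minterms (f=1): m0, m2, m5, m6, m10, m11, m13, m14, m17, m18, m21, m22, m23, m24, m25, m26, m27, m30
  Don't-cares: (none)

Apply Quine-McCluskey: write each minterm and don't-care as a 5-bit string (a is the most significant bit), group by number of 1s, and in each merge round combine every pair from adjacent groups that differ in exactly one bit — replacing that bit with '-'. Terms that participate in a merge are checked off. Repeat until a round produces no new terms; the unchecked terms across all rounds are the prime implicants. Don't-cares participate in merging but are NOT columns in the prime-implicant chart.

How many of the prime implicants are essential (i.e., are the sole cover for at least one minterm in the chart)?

Round 0: 00000✓ 00010✓ 00101✓ 00110✓ 01010✓ 01011✓ 01101✓ 01110✓ 10001✓ 10010✓ 10101✓ 10110✓ 10111✓ 11000✓ 11001✓ 11010✓ 11011✓ 11110✓
Round 1: -0010✓ -0101 -0110✓ -1010✓ -1011✓ -1110✓ 0-010✓ 0-101 0-110✓ 00-10✓ 000-0 01-10✓ 0101-✓ 1-001 1-010✓ 1-110✓ 10-01 10-10✓ 101-1 1011- 11-10✓ 110-0✓ 110-1✓ 1100-✓ 1101-✓
Round 2: --010✓ --110✓ -0-10✓ -1-10✓ -101- 0--10✓ 1--10✓ 110--
Round 3: ---10
PIs = {---10, -0101, -101-, 0-101, 000-0, 1-001, 10-01, 101-1, 1011-, 110--}
Coverage chart:
  m0: 000-0 ←essential
  m2: ---10,000-0
  m5: -0101,0-101
  m6: ---10 ←essential
  m10: ---10,-101-
  m11: -101- ←essential
  m13: 0-101 ←essential
  m14: ---10 ←essential
  m17: 1-001,10-01
  m18: ---10 ←essential
  m21: -0101,10-01,101-1
  m22: ---10,1011-
  m23: 101-1,1011-
  m24: 110-- ←essential
  m25: 1-001,110--
  m26: ---10,-101-,110--
  m27: -101-,110--
  m30: ---10 ←essential
Essential: ---10, -101-, 0-101, 000-0, 110--

5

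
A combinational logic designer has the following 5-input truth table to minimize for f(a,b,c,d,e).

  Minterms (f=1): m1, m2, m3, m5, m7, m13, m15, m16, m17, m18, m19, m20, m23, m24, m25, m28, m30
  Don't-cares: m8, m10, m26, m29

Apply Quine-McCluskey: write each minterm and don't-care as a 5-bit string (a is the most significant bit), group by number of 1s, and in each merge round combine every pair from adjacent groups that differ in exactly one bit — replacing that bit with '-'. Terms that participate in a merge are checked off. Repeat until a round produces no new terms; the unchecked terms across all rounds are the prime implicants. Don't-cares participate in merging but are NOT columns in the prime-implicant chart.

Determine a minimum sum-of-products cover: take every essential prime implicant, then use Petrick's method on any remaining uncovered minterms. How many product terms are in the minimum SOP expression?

7

Round 0: 00001✓ 00010✓ 00011✓ 00101✓ 00111✓ 01000✓ 01010✓ 01101✓ 01111✓ 10000✓ 10001✓ 10010✓ 10011✓ 10100✓ 10111✓ 11000✓ 11001✓ 11010✓ 11100✓ 11101✓ 11110✓
Round 1: -0001✓ -0010✓ -0011✓ -0111✓ -1000✓ -1010✓ -1101 0-010✓ 0-101✓ 0-111✓ 00-01✓ 00-11✓ 000-1✓ 0001-✓ 001-1✓ 010-0✓ 011-1✓ 1-000✓ 1-001✓ 1-010✓ 1-100✓ 10-00✓ 10-11✓ 100-0✓ 100-1✓ 1000-✓ 1001-✓ 11-00✓ 11-01✓ 11-10✓ 110-0✓ 1100-✓ 111-0✓ 1110-✓
Round 2: --010 -0-11 -00-1 -001- -10-0 0-1-1 00--1 1--00 1-0-0 1-00- 100-- 11--0 11-0-
PIs = {--010, -0-11, -00-1, -001-, -10-0, -1101, 0-1-1, 00--1, 1--00, 1-0-0, 1-00-, 100--, 11--0, 11-0-}
Coverage chart:
  m1: -00-1,00--1
  m2: --010,-001-
  m3: -0-11,-00-1,-001-,00--1
  m5: 0-1-1,00--1
  m7: -0-11,0-1-1,00--1
  m13: -1101,0-1-1
  m15: 0-1-1 ←essential
  m16: 1--00,1-0-0,1-00-,100--
  m17: -00-1,1-00-,100--
  m18: --010,-001-,1-0-0,100--
  m19: -0-11,-00-1,-001-,100--
  m20: 1--00 ←essential
  m23: -0-11 ←essential
  m24: -10-0,1--00,1-0-0,1-00-,11--0,11-0-
  m25: 1-00-,11-0-
  m28: 1--00,11--0,11-0-
  m30: 11--0 ←essential
Essential: -0-11, 0-1-1, 1--00, 11--0
Petrick residual → --010, -00-1, 1-00-
Min cover (7 terms): c'de' + b'de + b'c'e + a'ce + ad'e' + ac'd' + abe'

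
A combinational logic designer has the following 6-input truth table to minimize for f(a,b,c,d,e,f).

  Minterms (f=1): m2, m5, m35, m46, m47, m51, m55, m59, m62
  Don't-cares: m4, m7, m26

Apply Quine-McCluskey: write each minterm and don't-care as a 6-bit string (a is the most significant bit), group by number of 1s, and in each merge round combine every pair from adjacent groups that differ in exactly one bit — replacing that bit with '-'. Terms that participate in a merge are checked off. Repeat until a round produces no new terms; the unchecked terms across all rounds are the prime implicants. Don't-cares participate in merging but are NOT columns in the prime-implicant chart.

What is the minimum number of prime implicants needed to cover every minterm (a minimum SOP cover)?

Round 0: 000010 000100✓ 000101✓ 000111✓ 011010 100011✓ 101110✓ 101111✓ 110011✓ 110111✓ 111011✓ 111110✓
Round 1: 0001-1 00010- 1-0011 1-1110 10111- 11-011 110-11
PIs = {000010, 0001-1, 00010-, 011010, 1-0011, 1-1110, 10111-, 11-011, 110-11}
Coverage chart:
  m2: 000010 ←essential
  m5: 0001-1,00010-
  m35: 1-0011 ←essential
  m46: 1-1110,10111-
  m47: 10111- ←essential
  m51: 1-0011,11-011,110-11
  m55: 110-11 ←essential
  m59: 11-011 ←essential
  m62: 1-1110 ←essential
Essential: 000010, 1-0011, 1-1110, 10111-, 11-011, 110-11
Petrick residual → 0001-1
Min cover (7 terms): a'b'c'd'ef' + a'b'c'df + ac'd'ef + acdef' + ab'cde + abd'ef + abc'ef

7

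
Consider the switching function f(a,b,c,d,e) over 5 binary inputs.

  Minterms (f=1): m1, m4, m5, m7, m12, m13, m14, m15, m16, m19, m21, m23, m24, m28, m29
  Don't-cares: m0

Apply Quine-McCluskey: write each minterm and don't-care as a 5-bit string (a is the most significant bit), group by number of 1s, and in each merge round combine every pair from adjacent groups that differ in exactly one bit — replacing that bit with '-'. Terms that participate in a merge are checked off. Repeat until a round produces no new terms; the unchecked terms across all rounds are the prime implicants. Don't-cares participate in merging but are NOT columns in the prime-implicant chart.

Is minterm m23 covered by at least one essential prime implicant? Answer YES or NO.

YES

Round 0: 00000✓ 00001✓ 00100✓ 00101✓ 00111✓ 01100✓ 01101✓ 01110✓ 01111✓ 10000✓ 10011✓ 10101✓ 10111✓ 11000✓ 11100✓ 11101✓
Round 1: -0000 -0101✓ -0111✓ -1100✓ -1101✓ 0-100✓ 0-101✓ 0-111✓ 00-00✓ 00-01✓ 0000-✓ 001-1✓ 0010-✓ 011-0✓ 011-1✓ 0110-✓ 0111-✓ 1-000 1-101✓ 10-11 101-1✓ 11-00 1110-✓
Round 2: --101 -01-1 -110- 0-1-1 0-10- 00-0- 011--
PIs = {--101, -0000, -01-1, -110-, 0-1-1, 0-10-, 00-0-, 011--, 1-000, 10-11, 11-00}
Coverage chart:
  m1: 00-0- ←essential
  m4: 0-10-,00-0-
  m5: --101,-01-1,0-1-1,0-10-,00-0-
  m7: -01-1,0-1-1
  m12: -110-,0-10-,011--
  m13: --101,-110-,0-1-1,0-10-,011--
  m14: 011-- ←essential
  m15: 0-1-1,011--
  m16: -0000,1-000
  m19: 10-11 ←essential
  m21: --101,-01-1
  m23: -01-1,10-11
  m24: 1-000,11-00
  m28: -110-,11-00
  m29: --101,-110-
Essential: 00-0-, 011--, 10-11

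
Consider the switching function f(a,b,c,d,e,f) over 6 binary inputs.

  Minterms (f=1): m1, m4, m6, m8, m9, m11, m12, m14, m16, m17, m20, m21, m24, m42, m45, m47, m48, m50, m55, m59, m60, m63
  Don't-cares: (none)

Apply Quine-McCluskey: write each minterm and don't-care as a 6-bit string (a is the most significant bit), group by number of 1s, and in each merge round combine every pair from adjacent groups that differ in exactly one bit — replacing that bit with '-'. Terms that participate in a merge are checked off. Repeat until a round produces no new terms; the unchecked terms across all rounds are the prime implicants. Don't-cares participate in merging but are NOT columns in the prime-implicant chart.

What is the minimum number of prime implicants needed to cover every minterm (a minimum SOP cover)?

Round 0: 000001✓ 000100✓ 000110✓ 001000✓ 001001✓ 001011✓ 001100✓ 001110✓ 010000✓ 010001✓ 010100✓ 010101✓ 011000✓ 101010 101101✓ 101111✓ 110000✓ 110010✓ 110111✓ 111011✓ 111100 111111✓
Round 1: -10000 0-0001 0-0100 0-1000 00-001 00-100✓ 00-110✓ 0001-0✓ 001-00 0010-1 00100- 0011-0✓ 01-000 010-00✓ 010-01✓ 01000-✓ 01010-✓ 1-1111 1011-1 11-111 1100-0 111-11
Round 2: 00-1-0 010-0-
PIs = {-10000, 0-0001, 0-0100, 0-1000, 00-001, 00-1-0, 001-00, 0010-1, 00100-, 01-000, 010-0-, 1-1111, 101010, 1011-1, 11-111, 1100-0, 111-11, 111100}
Coverage chart:
  m1: 0-0001,00-001
  m4: 0-0100,00-1-0
  m6: 00-1-0 ←essential
  m8: 0-1000,001-00,00100-
  m9: 00-001,0010-1,00100-
  m11: 0010-1 ←essential
  m12: 00-1-0,001-00
  m14: 00-1-0 ←essential
  m16: -10000,01-000,010-0-
  m17: 0-0001,010-0-
  m20: 0-0100,010-0-
  m21: 010-0- ←essential
  m24: 0-1000,01-000
  m42: 101010 ←essential
  m45: 1011-1 ←essential
  m47: 1-1111,1011-1
  m48: -10000,1100-0
  m50: 1100-0 ←essential
  m55: 11-111 ←essential
  m59: 111-11 ←essential
  m60: 111100 ←essential
  m63: 1-1111,11-111,111-11
Essential: 00-1-0, 0010-1, 010-0-, 101010, 1011-1, 11-111, 1100-0, 111-11, 111100
Petrick residual → 0-0001, 0-1000
Min cover (11 terms): a'c'd'e'f + a'cd'e'f' + a'b'df' + a'b'cd'f + a'bc'e' + ab'cd'ef' + ab'cdf + abdef + abc'd'f' + abcef + abcde'f'

11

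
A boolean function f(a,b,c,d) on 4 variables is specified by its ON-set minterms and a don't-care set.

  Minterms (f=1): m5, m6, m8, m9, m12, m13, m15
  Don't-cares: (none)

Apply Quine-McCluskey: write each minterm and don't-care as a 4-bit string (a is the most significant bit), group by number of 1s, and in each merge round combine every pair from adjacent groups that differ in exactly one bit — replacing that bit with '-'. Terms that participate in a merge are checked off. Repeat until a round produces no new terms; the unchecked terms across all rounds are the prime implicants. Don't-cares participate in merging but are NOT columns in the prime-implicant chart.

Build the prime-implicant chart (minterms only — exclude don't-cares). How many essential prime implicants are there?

4

Round 0: 0101✓ 0110 1000✓ 1001✓ 1100✓ 1101✓ 1111✓
Round 1: -101 1-00✓ 1-01✓ 100-✓ 11-1 110-✓
Round 2: 1-0-
PIs = {-101, 0110, 1-0-, 11-1}
Coverage chart:
  m5: -101 ←essential
  m6: 0110 ←essential
  m8: 1-0- ←essential
  m9: 1-0- ←essential
  m12: 1-0- ←essential
  m13: -101,1-0-,11-1
  m15: 11-1 ←essential
Essential: -101, 0110, 1-0-, 11-1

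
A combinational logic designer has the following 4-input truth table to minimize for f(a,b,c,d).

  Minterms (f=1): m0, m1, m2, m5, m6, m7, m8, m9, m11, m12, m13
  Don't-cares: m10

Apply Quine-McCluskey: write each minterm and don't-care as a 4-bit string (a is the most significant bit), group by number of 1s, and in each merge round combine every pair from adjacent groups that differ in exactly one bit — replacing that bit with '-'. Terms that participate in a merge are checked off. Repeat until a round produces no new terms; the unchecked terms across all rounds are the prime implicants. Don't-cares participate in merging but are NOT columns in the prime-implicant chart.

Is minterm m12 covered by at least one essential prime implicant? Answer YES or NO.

YES

size-2^0 implicants → 0000(✓)  0001(✓)  0010(✓)  0101(✓)  0110(✓)  0111(✓)  1000(✓)  1001(✓)  1010(✓)  1011(✓)  1100(✓)  1101(✓)
size-2^1 implicants → -000(✓)  -001(✓)  -010(✓)  -101(✓)  0-01(✓)  0-10  00-0(✓)  000-(✓)  01-1  011-  1-00(✓)  1-01(✓)  10-0(✓)  10-1(✓)  100-(✓)  101-(✓)  110-(✓)
size-2^2 implicants → --01  -0-0  -00-  1-0-  10--
Unchecked terms (primes): --01, -0-0, -00-, 0-10, 01-1, 011-, 1-0-, 10--
Minterm coverage:
  m0 ⊆ -0-0,-00-
  m1 ⊆ --01,-00-
  m2 ⊆ -0-0,0-10
  m5 ⊆ --01,01-1
  m6 ⊆ 0-10,011-
  m7 ⊆ 01-1,011-
  m8 ⊆ -0-0,-00-,1-0-,10--
  m9 ⊆ --01,-00-,1-0-,10--
  m11 ⊆ 10-- [E]
  m12 ⊆ 1-0- [E]
  m13 ⊆ --01,1-0-
E = {1-0-, 10--}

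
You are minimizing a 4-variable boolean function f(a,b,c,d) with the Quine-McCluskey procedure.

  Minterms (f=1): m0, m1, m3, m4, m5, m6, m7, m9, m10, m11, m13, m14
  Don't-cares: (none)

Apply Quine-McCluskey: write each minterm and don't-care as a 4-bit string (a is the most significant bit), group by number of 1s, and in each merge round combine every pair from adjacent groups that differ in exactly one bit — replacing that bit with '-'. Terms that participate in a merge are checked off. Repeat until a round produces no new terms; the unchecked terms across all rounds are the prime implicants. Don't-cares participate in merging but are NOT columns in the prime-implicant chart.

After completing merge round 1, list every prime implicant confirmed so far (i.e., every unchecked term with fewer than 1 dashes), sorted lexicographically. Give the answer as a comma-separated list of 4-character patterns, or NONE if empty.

NONE

Round 0: 0000✓ 0001✓ 0011✓ 0100✓ 0101✓ 0110✓ 0111✓ 1001✓ 1010✓ 1011✓ 1101✓ 1110✓
Round 1: -001✓ -011✓ -101✓ -110 0-00✓ 0-01✓ 0-11✓ 00-1✓ 000-✓ 01-0✓ 01-1✓ 010-✓ 011-✓ 1-01✓ 1-10 10-1✓ 101-
Round 2: --01 -0-1 0--1 0-0- 01--
PIs = {--01, -0-1, -110, 0--1, 0-0-, 01--, 1-10, 101-}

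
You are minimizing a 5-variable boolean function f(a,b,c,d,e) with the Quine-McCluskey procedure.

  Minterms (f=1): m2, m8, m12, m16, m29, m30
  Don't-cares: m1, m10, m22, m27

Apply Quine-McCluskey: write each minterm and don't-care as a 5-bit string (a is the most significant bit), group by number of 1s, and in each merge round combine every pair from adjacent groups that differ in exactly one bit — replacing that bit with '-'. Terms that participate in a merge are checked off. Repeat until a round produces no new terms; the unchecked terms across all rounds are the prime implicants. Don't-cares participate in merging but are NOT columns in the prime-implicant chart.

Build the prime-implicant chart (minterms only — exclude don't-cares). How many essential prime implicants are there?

5

[col 0] 00001, 00010*, 01000*, 01010*, 01100*, 10000, 10110*, 11011, 11101, 11110*
[col 1] 0-010, 01-00, 010-0, 1-110
Prime implicants: 0-010, 00001, 01-00, 010-0, 1-110, 10000, 11011, 11101
PI chart (minterm → PIs covering it):
  2 | 0-010  (sole → essential)
  8 | 01-00,010-0
  12 | 01-00  (sole → essential)
  16 | 10000  (sole → essential)
  29 | 11101  (sole → essential)
  30 | 1-110  (sole → essential)
Essential prime implicants: 0-010, 01-00, 1-110, 10000, 11101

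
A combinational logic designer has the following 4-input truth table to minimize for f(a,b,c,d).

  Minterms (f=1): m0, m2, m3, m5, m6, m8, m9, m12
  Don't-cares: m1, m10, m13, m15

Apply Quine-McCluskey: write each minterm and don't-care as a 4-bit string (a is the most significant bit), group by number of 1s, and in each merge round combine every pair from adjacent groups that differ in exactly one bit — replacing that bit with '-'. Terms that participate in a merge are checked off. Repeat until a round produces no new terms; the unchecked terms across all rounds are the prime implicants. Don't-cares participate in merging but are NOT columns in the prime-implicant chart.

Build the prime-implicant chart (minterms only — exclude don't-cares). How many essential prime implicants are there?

4

[col 0] 0000*, 0001*, 0010*, 0011*, 0101*, 0110*, 1000*, 1001*, 1010*, 1100*, 1101*, 1111*
[col 1] -000*, -001*, -010*, -101*, 0-01*, 0-10, 00-0*, 00-1*, 000-*, 001-*, 1-00*, 1-01*, 10-0*, 100-*, 11-1, 110-*
[col 2] --01, -0-0, -00-, 00--, 1-0-
Prime implicants: --01, -0-0, -00-, 0-10, 00--, 1-0-, 11-1
PI chart (minterm → PIs covering it):
  0 | -0-0,-00-,00--
  2 | -0-0,0-10,00--
  3 | 00--  (sole → essential)
  5 | --01  (sole → essential)
  6 | 0-10  (sole → essential)
  8 | -0-0,-00-,1-0-
  9 | --01,-00-,1-0-
  12 | 1-0-  (sole → essential)
Essential prime implicants: --01, 0-10, 00--, 1-0-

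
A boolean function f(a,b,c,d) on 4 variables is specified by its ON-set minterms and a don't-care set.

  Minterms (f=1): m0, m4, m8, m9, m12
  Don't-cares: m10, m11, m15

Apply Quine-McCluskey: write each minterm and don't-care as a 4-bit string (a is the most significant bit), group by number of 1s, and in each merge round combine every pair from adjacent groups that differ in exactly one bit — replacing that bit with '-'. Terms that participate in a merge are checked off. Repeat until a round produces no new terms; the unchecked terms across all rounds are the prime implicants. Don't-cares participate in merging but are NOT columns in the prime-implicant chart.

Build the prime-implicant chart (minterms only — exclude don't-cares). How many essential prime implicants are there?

Round 0: 0000✓ 0100✓ 1000✓ 1001✓ 1010✓ 1011✓ 1100✓ 1111✓
Round 1: -000✓ -100✓ 0-00✓ 1-00✓ 1-11 10-0✓ 10-1✓ 100-✓ 101-✓
Round 2: --00 10--
PIs = {--00, 1-11, 10--}
Coverage chart:
  m0: --00 ←essential
  m4: --00 ←essential
  m8: --00,10--
  m9: 10-- ←essential
  m12: --00 ←essential
Essential: --00, 10--

2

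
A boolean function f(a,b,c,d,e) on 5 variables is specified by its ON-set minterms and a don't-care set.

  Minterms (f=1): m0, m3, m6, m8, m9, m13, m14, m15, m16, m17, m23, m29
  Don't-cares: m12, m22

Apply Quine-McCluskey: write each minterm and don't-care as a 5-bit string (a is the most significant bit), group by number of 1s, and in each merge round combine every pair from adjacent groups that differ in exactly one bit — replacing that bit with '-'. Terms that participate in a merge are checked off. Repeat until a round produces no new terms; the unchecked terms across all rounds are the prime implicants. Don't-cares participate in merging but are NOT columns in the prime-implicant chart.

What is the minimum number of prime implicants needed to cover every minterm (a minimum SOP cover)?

[col 0] 00000*, 00011, 00110*, 01000*, 01001*, 01100*, 01101*, 01110*, 01111*, 10000*, 10001*, 10110*, 10111*, 11101*
[col 1] -0000, -0110, -1101, 0-000, 0-110, 01-00*, 01-01*, 0100-*, 011-0*, 011-1*, 0110-*, 0111-*, 1000-, 1011-
[col 2] 01-0-, 011--
Prime implicants: -0000, -0110, -1101, 0-000, 0-110, 00011, 01-0-, 011--, 1000-, 1011-
PI chart (minterm → PIs covering it):
  0 | -0000,0-000
  3 | 00011  (sole → essential)
  6 | -0110,0-110
  8 | 0-000,01-0-
  9 | 01-0-  (sole → essential)
  13 | -1101,01-0-,011--
  14 | 0-110,011--
  15 | 011--  (sole → essential)
  16 | -0000,1000-
  17 | 1000-  (sole → essential)
  23 | 1011-  (sole → essential)
  29 | -1101  (sole → essential)
Essential prime implicants: -1101, 00011, 01-0-, 011--, 1000-, 1011-
Petrick residual → -0000, -0110
Minimum SOP uses 8 PIs: b'c'd'e' + b'cde' + bcd'e + a'b'c'de + a'bd' + a'bc + ab'c'd' + ab'cd

8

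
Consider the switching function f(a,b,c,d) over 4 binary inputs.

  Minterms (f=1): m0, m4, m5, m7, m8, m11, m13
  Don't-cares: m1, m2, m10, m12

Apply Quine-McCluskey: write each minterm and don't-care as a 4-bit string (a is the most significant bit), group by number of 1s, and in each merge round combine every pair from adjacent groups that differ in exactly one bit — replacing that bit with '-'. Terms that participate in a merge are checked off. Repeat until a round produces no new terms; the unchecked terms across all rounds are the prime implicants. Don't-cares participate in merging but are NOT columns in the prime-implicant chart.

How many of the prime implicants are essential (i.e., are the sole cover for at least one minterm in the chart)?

size-2^0 implicants → 0000(✓)  0001(✓)  0010(✓)  0100(✓)  0101(✓)  0111(✓)  1000(✓)  1010(✓)  1011(✓)  1100(✓)  1101(✓)
size-2^1 implicants → -000(✓)  -010(✓)  -100(✓)  -101(✓)  0-00(✓)  0-01(✓)  00-0(✓)  000-(✓)  01-1  010-(✓)  1-00(✓)  10-0(✓)  101-  110-(✓)
size-2^2 implicants → --00  -0-0  -10-  0-0-
Unchecked terms (primes): --00, -0-0, -10-, 0-0-, 01-1, 101-
Minterm coverage:
  m0 ⊆ --00,-0-0,0-0-
  m4 ⊆ --00,-10-,0-0-
  m5 ⊆ -10-,0-0-,01-1
  m7 ⊆ 01-1 [E]
  m8 ⊆ --00,-0-0
  m11 ⊆ 101- [E]
  m13 ⊆ -10- [E]
E = {-10-, 01-1, 101-}

3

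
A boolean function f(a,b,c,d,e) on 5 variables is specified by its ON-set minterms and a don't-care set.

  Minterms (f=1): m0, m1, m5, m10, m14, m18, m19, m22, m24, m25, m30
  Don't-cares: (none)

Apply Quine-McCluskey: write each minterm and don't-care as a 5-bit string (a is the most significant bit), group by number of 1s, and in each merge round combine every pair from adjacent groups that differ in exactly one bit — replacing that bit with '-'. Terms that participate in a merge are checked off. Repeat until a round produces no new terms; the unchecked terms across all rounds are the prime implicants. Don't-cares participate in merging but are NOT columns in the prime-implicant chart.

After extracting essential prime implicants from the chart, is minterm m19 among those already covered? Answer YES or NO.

size-2^0 implicants → 00000(✓)  00001(✓)  00101(✓)  01010(✓)  01110(✓)  10010(✓)  10011(✓)  10110(✓)  11000(✓)  11001(✓)  11110(✓)
size-2^1 implicants → -1110  00-01  0000-  01-10  1-110  10-10  1001-  1100-
Unchecked terms (primes): -1110, 00-01, 0000-, 01-10, 1-110, 10-10, 1001-, 1100-
Minterm coverage:
  m0 ⊆ 0000- [E]
  m1 ⊆ 00-01,0000-
  m5 ⊆ 00-01 [E]
  m10 ⊆ 01-10 [E]
  m14 ⊆ -1110,01-10
  m18 ⊆ 10-10,1001-
  m19 ⊆ 1001- [E]
  m22 ⊆ 1-110,10-10
  m24 ⊆ 1100- [E]
  m25 ⊆ 1100- [E]
  m30 ⊆ -1110,1-110
E = {00-01, 0000-, 01-10, 1001-, 1100-}

YES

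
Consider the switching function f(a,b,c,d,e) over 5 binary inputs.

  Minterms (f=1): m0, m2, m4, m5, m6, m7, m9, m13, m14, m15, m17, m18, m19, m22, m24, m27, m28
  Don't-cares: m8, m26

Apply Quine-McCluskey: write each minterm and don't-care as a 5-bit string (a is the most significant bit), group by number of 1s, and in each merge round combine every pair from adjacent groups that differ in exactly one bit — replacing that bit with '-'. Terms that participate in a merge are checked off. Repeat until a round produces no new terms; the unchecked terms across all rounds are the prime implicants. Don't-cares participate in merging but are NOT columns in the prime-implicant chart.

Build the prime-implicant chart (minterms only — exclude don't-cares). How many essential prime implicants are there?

size-2^0 implicants → 00000(✓)  00010(✓)  00100(✓)  00101(✓)  00110(✓)  00111(✓)  01000(✓)  01001(✓)  01101(✓)  01110(✓)  01111(✓)  10001(✓)  10010(✓)  10011(✓)  10110(✓)  11000(✓)  11010(✓)  11011(✓)  11100(✓)
size-2^1 implicants → -0010(✓)  -0110(✓)  -1000  0-000  0-101(✓)  0-110(✓)  0-111(✓)  00-00(✓)  00-10(✓)  000-0(✓)  001-0(✓)  001-1(✓)  0010-(✓)  0011-(✓)  01-01  0100-  011-1(✓)  0111-(✓)  1-010(✓)  1-011(✓)  10-10(✓)  100-1  1001-(✓)  11-00  110-0  1101-(✓)
size-2^2 implicants → -0-10  0-1-1  0-11-  00--0  001--  1-01-
Unchecked terms (primes): -0-10, -1000, 0-000, 0-1-1, 0-11-, 00--0, 001--, 01-01, 0100-, 1-01-, 100-1, 11-00, 110-0
Minterm coverage:
  m0 ⊆ 0-000,00--0
  m2 ⊆ -0-10,00--0
  m4 ⊆ 00--0,001--
  m5 ⊆ 0-1-1,001--
  m6 ⊆ -0-10,0-11-,00--0,001--
  m7 ⊆ 0-1-1,0-11-,001--
  m9 ⊆ 01-01,0100-
  m13 ⊆ 0-1-1,01-01
  m14 ⊆ 0-11- [E]
  m15 ⊆ 0-1-1,0-11-
  m17 ⊆ 100-1 [E]
  m18 ⊆ -0-10,1-01-
  m19 ⊆ 1-01-,100-1
  m22 ⊆ -0-10 [E]
  m24 ⊆ -1000,11-00,110-0
  m27 ⊆ 1-01- [E]
  m28 ⊆ 11-00 [E]
E = {-0-10, 0-11-, 1-01-, 100-1, 11-00}

5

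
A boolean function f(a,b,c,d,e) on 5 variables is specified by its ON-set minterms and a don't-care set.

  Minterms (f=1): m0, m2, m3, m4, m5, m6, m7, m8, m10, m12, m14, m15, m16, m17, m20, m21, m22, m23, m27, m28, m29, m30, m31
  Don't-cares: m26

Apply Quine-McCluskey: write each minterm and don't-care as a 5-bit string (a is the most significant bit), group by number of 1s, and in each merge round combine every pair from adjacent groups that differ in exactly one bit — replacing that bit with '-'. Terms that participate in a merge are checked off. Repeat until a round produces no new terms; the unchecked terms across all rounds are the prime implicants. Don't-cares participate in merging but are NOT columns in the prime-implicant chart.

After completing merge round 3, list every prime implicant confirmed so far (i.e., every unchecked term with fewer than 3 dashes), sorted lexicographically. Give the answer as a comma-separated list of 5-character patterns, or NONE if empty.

Round 0: 00000✓ 00010✓ 00011✓ 00100✓ 00101✓ 00110✓ 00111✓ 01000✓ 01010✓ 01100✓ 01110✓ 01111✓ 10000✓ 10001✓ 10100✓ 10101✓ 10110✓ 10111✓ 11010✓ 11011✓ 11100✓ 11101✓ 11110✓ 11111✓
Round 1: -0000✓ -0100✓ -0101✓ -0110✓ -0111✓ -1010✓ -1100✓ -1110✓ -1111✓ 0-000✓ 0-010✓ 0-100✓ 0-110✓ 0-111✓ 00-00✓ 00-10✓ 00-11✓ 000-0✓ 0001-✓ 001-0✓ 001-1✓ 0010-✓ 0011-✓ 01-00✓ 01-10✓ 010-0✓ 011-0✓ 0111-✓ 1-100✓ 1-101✓ 1-110✓ 1-111✓ 10-00✓ 10-01✓ 1000-✓ 101-0✓ 101-1✓ 1010-✓ 1011-✓ 11-10✓ 11-11✓ 1101-✓ 111-0✓ 111-1✓ 1110-✓ 1111-✓
Round 2: --100✓ --110✓ --111✓ -0-00 -01-0✓ -01-1✓ -010-✓ -011-✓ -1-10 -11-0✓ -111-✓ 0--00✓ 0--10✓ 0-0-0✓ 0-1-0✓ 0-11-✓ 00--0✓ 00-1- 001--✓ 01--0✓ 1-1-0✓ 1-1-1✓ 1-10-✓ 1-11-✓ 10-0- 101--✓ 11-1- 111--✓
Round 3: --1-0 --11- -01-- 0---0 1-1--
PIs = {--1-0, --11-, -0-00, -01--, -1-10, 0---0, 00-1-, 1-1--, 10-0-, 11-1-}

-0-00, -1-10, 00-1-, 10-0-, 11-1-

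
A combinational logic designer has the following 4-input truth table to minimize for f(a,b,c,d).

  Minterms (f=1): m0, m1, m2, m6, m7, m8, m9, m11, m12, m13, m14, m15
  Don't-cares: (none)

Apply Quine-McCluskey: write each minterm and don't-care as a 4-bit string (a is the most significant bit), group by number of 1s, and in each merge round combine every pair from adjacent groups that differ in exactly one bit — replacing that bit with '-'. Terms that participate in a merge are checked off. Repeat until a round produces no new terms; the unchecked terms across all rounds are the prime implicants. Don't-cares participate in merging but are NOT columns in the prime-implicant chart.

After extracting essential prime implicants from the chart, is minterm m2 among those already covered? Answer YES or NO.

NO

Round 0: 0000✓ 0001✓ 0010✓ 0110✓ 0111✓ 1000✓ 1001✓ 1011✓ 1100✓ 1101✓ 1110✓ 1111✓
Round 1: -000✓ -001✓ -110✓ -111✓ 0-10 00-0 000-✓ 011-✓ 1-00✓ 1-01✓ 1-11✓ 10-1✓ 100-✓ 11-0✓ 11-1✓ 110-✓ 111-✓
Round 2: -00- -11- 1--1 1-0- 11--
PIs = {-00-, -11-, 0-10, 00-0, 1--1, 1-0-, 11--}
Coverage chart:
  m0: -00-,00-0
  m1: -00- ←essential
  m2: 0-10,00-0
  m6: -11-,0-10
  m7: -11- ←essential
  m8: -00-,1-0-
  m9: -00-,1--1,1-0-
  m11: 1--1 ←essential
  m12: 1-0-,11--
  m13: 1--1,1-0-,11--
  m14: -11-,11--
  m15: -11-,1--1,11--
Essential: -00-, -11-, 1--1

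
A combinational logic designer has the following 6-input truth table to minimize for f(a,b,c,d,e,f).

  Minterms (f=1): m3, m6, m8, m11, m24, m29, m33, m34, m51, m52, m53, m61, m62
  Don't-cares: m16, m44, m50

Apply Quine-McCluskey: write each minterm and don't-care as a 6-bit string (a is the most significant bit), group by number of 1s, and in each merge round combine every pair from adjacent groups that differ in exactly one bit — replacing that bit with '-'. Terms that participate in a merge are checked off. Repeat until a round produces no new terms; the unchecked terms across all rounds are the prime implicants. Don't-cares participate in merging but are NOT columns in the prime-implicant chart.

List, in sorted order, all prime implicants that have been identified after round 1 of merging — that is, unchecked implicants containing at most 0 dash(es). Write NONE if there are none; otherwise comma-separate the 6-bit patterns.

000110, 100001, 101100, 111110

Round 0: 000011✓ 000110 001000✓ 001011✓ 010000✓ 011000✓ 011101✓ 100001 100010✓ 101100 110010✓ 110011✓ 110100✓ 110101✓ 111101✓ 111110
Round 1: -11101 0-1000 00-011 01-000 1-0010 11-101 11001- 11010-
PIs = {-11101, 0-1000, 00-011, 000110, 01-000, 1-0010, 100001, 101100, 11-101, 11001-, 11010-, 111110}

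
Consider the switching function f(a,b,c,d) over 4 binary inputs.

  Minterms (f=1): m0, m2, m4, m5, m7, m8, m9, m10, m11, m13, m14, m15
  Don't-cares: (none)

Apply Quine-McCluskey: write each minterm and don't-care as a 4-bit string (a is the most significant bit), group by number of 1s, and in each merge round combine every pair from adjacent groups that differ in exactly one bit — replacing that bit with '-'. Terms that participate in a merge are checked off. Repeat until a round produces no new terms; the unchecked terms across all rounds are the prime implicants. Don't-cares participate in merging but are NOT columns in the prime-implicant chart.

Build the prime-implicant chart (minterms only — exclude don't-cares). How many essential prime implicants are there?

Round 0: 0000✓ 0010✓ 0100✓ 0101✓ 0111✓ 1000✓ 1001✓ 1010✓ 1011✓ 1101✓ 1110✓ 1111✓
Round 1: -000✓ -010✓ -101✓ -111✓ 0-00 00-0✓ 01-1✓ 010- 1-01✓ 1-10✓ 1-11✓ 10-0✓ 10-1✓ 100-✓ 101-✓ 11-1✓ 111-✓
Round 2: -0-0 -1-1 1--1 1-1- 10--
PIs = {-0-0, -1-1, 0-00, 010-, 1--1, 1-1-, 10--}
Coverage chart:
  m0: -0-0,0-00
  m2: -0-0 ←essential
  m4: 0-00,010-
  m5: -1-1,010-
  m7: -1-1 ←essential
  m8: -0-0,10--
  m9: 1--1,10--
  m10: -0-0,1-1-,10--
  m11: 1--1,1-1-,10--
  m13: -1-1,1--1
  m14: 1-1- ←essential
  m15: -1-1,1--1,1-1-
Essential: -0-0, -1-1, 1-1-

3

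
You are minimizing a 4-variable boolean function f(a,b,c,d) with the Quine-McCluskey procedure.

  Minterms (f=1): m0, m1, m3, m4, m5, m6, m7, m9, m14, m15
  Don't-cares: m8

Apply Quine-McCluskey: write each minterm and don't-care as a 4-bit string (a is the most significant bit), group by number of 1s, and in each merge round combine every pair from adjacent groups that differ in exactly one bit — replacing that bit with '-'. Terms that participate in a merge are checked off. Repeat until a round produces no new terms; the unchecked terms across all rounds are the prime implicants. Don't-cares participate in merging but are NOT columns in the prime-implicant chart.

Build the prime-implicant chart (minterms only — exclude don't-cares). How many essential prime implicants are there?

3

Round 0: 0000✓ 0001✓ 0011✓ 0100✓ 0101✓ 0110✓ 0111✓ 1000✓ 1001✓ 1110✓ 1111✓
Round 1: -000✓ -001✓ -110✓ -111✓ 0-00✓ 0-01✓ 0-11✓ 00-1✓ 000-✓ 01-0✓ 01-1✓ 010-✓ 011-✓ 100-✓ 111-✓
Round 2: -00- -11- 0--1 0-0- 01--
PIs = {-00-, -11-, 0--1, 0-0-, 01--}
Coverage chart:
  m0: -00-,0-0-
  m1: -00-,0--1,0-0-
  m3: 0--1 ←essential
  m4: 0-0-,01--
  m5: 0--1,0-0-,01--
  m6: -11-,01--
  m7: -11-,0--1,01--
  m9: -00- ←essential
  m14: -11- ←essential
  m15: -11- ←essential
Essential: -00-, -11-, 0--1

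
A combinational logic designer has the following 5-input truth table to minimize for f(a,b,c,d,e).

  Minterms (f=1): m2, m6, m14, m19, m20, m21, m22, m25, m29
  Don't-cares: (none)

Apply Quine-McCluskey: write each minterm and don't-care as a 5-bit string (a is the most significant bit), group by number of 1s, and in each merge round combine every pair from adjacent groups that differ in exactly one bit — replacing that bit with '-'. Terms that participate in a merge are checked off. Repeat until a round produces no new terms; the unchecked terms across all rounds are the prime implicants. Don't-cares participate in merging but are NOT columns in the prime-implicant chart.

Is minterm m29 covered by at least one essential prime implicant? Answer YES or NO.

YES

Round 0: 00010✓ 00110✓ 01110✓ 10011 10100✓ 10101✓ 10110✓ 11001✓ 11101✓
Round 1: -0110 0-110 00-10 1-101 101-0 1010- 11-01
PIs = {-0110, 0-110, 00-10, 1-101, 10011, 101-0, 1010-, 11-01}
Coverage chart:
  m2: 00-10 ←essential
  m6: -0110,0-110,00-10
  m14: 0-110 ←essential
  m19: 10011 ←essential
  m20: 101-0,1010-
  m21: 1-101,1010-
  m22: -0110,101-0
  m25: 11-01 ←essential
  m29: 1-101,11-01
Essential: 0-110, 00-10, 10011, 11-01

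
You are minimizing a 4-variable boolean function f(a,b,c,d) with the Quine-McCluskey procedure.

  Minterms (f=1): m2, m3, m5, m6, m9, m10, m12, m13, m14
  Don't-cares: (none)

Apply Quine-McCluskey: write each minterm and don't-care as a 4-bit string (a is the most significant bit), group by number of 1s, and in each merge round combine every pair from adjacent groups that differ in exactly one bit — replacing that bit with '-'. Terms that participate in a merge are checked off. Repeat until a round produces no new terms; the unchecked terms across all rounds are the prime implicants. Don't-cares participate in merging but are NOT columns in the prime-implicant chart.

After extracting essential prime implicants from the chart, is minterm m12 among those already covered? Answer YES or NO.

NO

[col 0] 0010*, 0011*, 0101*, 0110*, 1001*, 1010*, 1100*, 1101*, 1110*
[col 1] -010*, -101, -110*, 0-10*, 001-, 1-01, 1-10*, 11-0, 110-
[col 2] --10
Prime implicants: --10, -101, 001-, 1-01, 11-0, 110-
PI chart (minterm → PIs covering it):
  2 | --10,001-
  3 | 001-  (sole → essential)
  5 | -101  (sole → essential)
  6 | --10  (sole → essential)
  9 | 1-01  (sole → essential)
  10 | --10  (sole → essential)
  12 | 11-0,110-
  13 | -101,1-01,110-
  14 | --10,11-0
Essential prime implicants: --10, -101, 001-, 1-01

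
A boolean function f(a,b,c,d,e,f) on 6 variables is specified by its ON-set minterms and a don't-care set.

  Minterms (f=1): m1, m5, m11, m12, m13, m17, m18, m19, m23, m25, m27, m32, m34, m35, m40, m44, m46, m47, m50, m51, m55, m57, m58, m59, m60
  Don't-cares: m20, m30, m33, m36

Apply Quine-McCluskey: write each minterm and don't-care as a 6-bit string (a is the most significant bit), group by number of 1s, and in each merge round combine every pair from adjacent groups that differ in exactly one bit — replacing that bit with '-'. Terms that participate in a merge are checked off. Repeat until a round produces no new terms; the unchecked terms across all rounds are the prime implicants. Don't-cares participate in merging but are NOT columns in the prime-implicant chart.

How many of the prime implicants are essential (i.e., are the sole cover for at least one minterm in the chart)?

[col 0] 000001*, 000101*, 001011*, 001100*, 001101*, 010001*, 010010*, 010011*, 010100, 010111*, 011001*, 011011*, 011110, 100000*, 100001*, 100010*, 100011*, 100100*, 101000*, 101100*, 101110*, 101111*, 110010*, 110011*, 110111*, 111001*, 111010*, 111011*, 111100*
[col 1] -00001, -01100, -10010*, -10011*, -10111*, -11001*, -11011*, 0-0001, 0-1011, 00-101, 000-01, 00110-, 01-001*, 01-011*, 010-11*, 0100-1*, 01001-*, 0110-1*, 1-0010*, 1-0011*, 1-1100, 10-000*, 10-100*, 100-00*, 1000-0*, 1000-1*, 10000-*, 10001-*, 101-00*, 1011-0, 10111-, 11-010*, 11-011*, 110-11*, 11001-*, 1110-1*, 11101-*
[col 2] -1-011, -10-11, -1001-, -110-1, 01-0-1, 1-001-, 10--00, 1000--, 11-01-
Prime implicants: -00001, -01100, -1-011, -10-11, -1001-, -110-1, 0-0001, 0-1011, 00-101, 000-01, 00110-, 01-0-1, 010100, 011110, 1-001-, 1-1100, 10--00, 1000--, 1011-0, 10111-, 11-01-
PI chart (minterm → PIs covering it):
  1 | -00001,0-0001,000-01
  5 | 00-101,000-01
  11 | 0-1011  (sole → essential)
  12 | -01100,00110-
  13 | 00-101,00110-
  17 | 0-0001,01-0-1
  18 | -1001-  (sole → essential)
  19 | -1-011,-10-11,-1001-,01-0-1
  23 | -10-11  (sole → essential)
  25 | -110-1,01-0-1
  27 | -1-011,-110-1,0-1011,01-0-1
  32 | 10--00,1000--
  34 | 1-001-,1000--
  35 | 1-001-,1000--
  40 | 10--00  (sole → essential)
  44 | -01100,1-1100,10--00,1011-0
  46 | 1011-0,10111-
  47 | 10111-  (sole → essential)
  50 | -1001-,1-001-,11-01-
  51 | -1-011,-10-11,-1001-,1-001-,11-01-
  55 | -10-11  (sole → essential)
  57 | -110-1  (sole → essential)
  58 | 11-01-  (sole → essential)
  59 | -1-011,-110-1,11-01-
  60 | 1-1100  (sole → essential)
Essential prime implicants: -10-11, -1001-, -110-1, 0-1011, 1-1100, 10--00, 10111-, 11-01-

8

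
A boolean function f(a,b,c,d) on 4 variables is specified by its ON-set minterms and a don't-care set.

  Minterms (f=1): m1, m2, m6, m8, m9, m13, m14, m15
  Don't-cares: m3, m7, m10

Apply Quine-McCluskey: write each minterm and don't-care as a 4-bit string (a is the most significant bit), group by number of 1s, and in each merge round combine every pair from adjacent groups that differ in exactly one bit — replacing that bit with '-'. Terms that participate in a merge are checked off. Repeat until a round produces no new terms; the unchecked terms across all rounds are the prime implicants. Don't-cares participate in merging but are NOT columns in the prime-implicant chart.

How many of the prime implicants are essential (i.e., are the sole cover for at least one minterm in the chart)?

0

[col 0] 0001*, 0010*, 0011*, 0110*, 0111*, 1000*, 1001*, 1010*, 1101*, 1110*, 1111*
[col 1] -001, -010*, -110*, -111*, 0-10*, 0-11*, 00-1, 001-*, 011-*, 1-01, 1-10*, 10-0, 100-, 11-1, 111-*
[col 2] --10, -11-, 0-1-
Prime implicants: --10, -001, -11-, 0-1-, 00-1, 1-01, 10-0, 100-, 11-1
PI chart (minterm → PIs covering it):
  1 | -001,00-1
  2 | --10,0-1-
  6 | --10,-11-,0-1-
  8 | 10-0,100-
  9 | -001,1-01,100-
  13 | 1-01,11-1
  14 | --10,-11-
  15 | -11-,11-1
(no essential prime implicants)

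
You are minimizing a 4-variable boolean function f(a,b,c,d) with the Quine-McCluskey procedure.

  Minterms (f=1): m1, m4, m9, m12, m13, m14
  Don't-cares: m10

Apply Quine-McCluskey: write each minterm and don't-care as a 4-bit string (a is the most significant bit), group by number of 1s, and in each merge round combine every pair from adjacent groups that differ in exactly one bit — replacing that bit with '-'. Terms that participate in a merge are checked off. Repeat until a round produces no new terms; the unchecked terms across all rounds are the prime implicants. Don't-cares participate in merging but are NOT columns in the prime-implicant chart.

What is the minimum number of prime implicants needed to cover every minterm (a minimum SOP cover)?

4

Round 0: 0001✓ 0100✓ 1001✓ 1010✓ 1100✓ 1101✓ 1110✓
Round 1: -001 -100 1-01 1-10 11-0 110-
PIs = {-001, -100, 1-01, 1-10, 11-0, 110-}
Coverage chart:
  m1: -001 ←essential
  m4: -100 ←essential
  m9: -001,1-01
  m12: -100,11-0,110-
  m13: 1-01,110-
  m14: 1-10,11-0
Essential: -001, -100
Petrick residual → 1-01, 1-10
Min cover (4 terms): b'c'd + bc'd' + ac'd + acd'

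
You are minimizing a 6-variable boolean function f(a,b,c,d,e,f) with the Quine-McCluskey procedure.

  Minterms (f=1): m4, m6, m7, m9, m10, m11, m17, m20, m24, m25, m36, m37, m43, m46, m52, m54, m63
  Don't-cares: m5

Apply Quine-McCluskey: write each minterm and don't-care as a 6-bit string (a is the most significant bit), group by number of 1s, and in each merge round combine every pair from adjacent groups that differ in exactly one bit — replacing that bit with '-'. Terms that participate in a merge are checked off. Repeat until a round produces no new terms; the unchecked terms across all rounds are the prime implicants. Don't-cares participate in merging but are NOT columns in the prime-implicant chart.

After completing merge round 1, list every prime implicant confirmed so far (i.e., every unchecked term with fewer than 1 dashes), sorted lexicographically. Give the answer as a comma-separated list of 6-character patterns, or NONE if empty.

Round 0: 000100✓ 000101✓ 000110✓ 000111✓ 001001✓ 001010✓ 001011✓ 010001✓ 010100✓ 011000✓ 011001✓ 100100✓ 100101✓ 101011✓ 101110 110100✓ 110110✓ 111111
Round 1: -00100✓ -00101✓ -01011 -10100✓ 0-0100✓ 0-1001 0001-0✓ 0001-1✓ 00010-✓ 00011-✓ 0010-1 00101- 01-001 01100- 1-0100✓ 10010-✓ 1101-0
Round 2: --0100 -0010- 0001--
PIs = {--0100, -0010-, -01011, 0-1001, 0001--, 0010-1, 00101-, 01-001, 01100-, 101110, 1101-0, 111111}

101110, 111111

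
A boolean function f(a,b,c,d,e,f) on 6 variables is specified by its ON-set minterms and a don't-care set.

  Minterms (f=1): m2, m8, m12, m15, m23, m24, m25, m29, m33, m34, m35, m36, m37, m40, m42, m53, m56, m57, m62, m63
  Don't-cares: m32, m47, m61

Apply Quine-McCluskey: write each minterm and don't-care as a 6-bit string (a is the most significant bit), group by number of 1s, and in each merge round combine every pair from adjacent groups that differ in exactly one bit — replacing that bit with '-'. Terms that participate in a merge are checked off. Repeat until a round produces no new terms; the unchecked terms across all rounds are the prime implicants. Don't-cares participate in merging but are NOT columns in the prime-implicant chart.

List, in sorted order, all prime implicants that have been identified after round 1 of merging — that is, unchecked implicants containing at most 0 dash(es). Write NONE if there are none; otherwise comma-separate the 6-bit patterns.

010111

Round 0: 000010✓ 001000✓ 001100✓ 001111✓ 010111 011000✓ 011001✓ 011101✓ 100000✓ 100001✓ 100010✓ 100011✓ 100100✓ 100101✓ 101000✓ 101010✓ 101111✓ 110101✓ 111000✓ 111001✓ 111101✓ 111110✓ 111111✓
Round 1: -00010 -01000✓ -01111 -11000✓ -11001✓ -11101✓ 0-1000✓ 001-00 011-01✓ 01100-✓ 1-0101 1-1000✓ 1-1111 10-000✓ 10-010✓ 100-00✓ 100-01✓ 1000-0✓ 1000-1✓ 10000-✓ 10001-✓ 10010-✓ 1010-0✓ 11-101 111-01✓ 11100-✓ 1111-1 11111-
Round 2: --1000 -11-01 -1100- 10-0-0 100-0- 1000--
PIs = {--1000, -00010, -01111, -11-01, -1100-, 001-00, 010111, 1-0101, 1-1111, 10-0-0, 100-0-, 1000--, 11-101, 1111-1, 11111-}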